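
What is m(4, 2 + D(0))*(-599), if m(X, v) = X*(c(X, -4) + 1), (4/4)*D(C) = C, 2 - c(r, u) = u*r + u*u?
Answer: -7188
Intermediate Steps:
c(r, u) = 2 - u² - r*u (c(r, u) = 2 - (u*r + u*u) = 2 - (r*u + u²) = 2 - (u² + r*u) = 2 + (-u² - r*u) = 2 - u² - r*u)
D(C) = C
m(X, v) = X*(-13 + 4*X) (m(X, v) = X*((2 - 1*(-4)² - 1*X*(-4)) + 1) = X*((2 - 1*16 + 4*X) + 1) = X*((2 - 16 + 4*X) + 1) = X*((-14 + 4*X) + 1) = X*(-13 + 4*X))
m(4, 2 + D(0))*(-599) = (4*(-13 + 4*4))*(-599) = (4*(-13 + 16))*(-599) = (4*3)*(-599) = 12*(-599) = -7188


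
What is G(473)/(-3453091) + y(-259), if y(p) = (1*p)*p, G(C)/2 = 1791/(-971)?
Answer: 224919330250823/3352951361 ≈ 67081.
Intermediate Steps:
G(C) = -3582/971 (G(C) = 2*(1791/(-971)) = 2*(1791*(-1/971)) = 2*(-1791/971) = -3582/971)
y(p) = p² (y(p) = p*p = p²)
G(473)/(-3453091) + y(-259) = -3582/971/(-3453091) + (-259)² = -3582/971*(-1/3453091) + 67081 = 3582/3352951361 + 67081 = 224919330250823/3352951361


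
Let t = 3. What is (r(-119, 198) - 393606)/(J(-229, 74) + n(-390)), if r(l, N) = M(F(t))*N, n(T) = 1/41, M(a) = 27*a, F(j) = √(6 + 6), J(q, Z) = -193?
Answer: 8068923/3956 - 109593*√3/1978 ≈ 1943.7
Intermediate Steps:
F(j) = 2*√3 (F(j) = √12 = 2*√3)
n(T) = 1/41
r(l, N) = 54*N*√3 (r(l, N) = (27*(2*√3))*N = (54*√3)*N = 54*N*√3)
(r(-119, 198) - 393606)/(J(-229, 74) + n(-390)) = (54*198*√3 - 393606)/(-193 + 1/41) = (10692*√3 - 393606)/(-7912/41) = (-393606 + 10692*√3)*(-41/7912) = 8068923/3956 - 109593*√3/1978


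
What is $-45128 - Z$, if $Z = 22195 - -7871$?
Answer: $-75194$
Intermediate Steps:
$Z = 30066$ ($Z = 22195 + 7871 = 30066$)
$-45128 - Z = -45128 - 30066 = -75194$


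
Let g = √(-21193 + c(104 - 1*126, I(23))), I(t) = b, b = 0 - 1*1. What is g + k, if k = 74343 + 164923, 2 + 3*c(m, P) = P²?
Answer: 239266 + 34*I*√165/3 ≈ 2.3927e+5 + 145.58*I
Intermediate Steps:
b = -1 (b = 0 - 1 = -1)
I(t) = -1
c(m, P) = -⅔ + P²/3
g = 34*I*√165/3 (g = √(-21193 + (-⅔ + (⅓)*(-1)²)) = √(-21193 + (-⅔ + (⅓)*1)) = √(-21193 + (-⅔ + ⅓)) = √(-21193 - ⅓) = √(-63580/3) = 34*I*√165/3 ≈ 145.58*I)
k = 239266
g + k = 34*I*√165/3 + 239266 = 239266 + 34*I*√165/3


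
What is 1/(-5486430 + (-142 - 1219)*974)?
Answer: -1/6812044 ≈ -1.4680e-7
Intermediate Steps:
1/(-5486430 + (-142 - 1219)*974) = 1/(-5486430 - 1361*974) = 1/(-5486430 - 1325614) = 1/(-6812044) = -1/6812044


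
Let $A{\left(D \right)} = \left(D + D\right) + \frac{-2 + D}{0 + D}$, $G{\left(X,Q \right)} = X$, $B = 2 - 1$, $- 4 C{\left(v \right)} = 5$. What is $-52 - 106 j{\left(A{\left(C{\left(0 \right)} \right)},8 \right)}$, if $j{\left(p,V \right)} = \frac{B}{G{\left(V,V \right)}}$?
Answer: $- \frac{261}{4} \approx -65.25$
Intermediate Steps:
$C{\left(v \right)} = - \frac{5}{4}$ ($C{\left(v \right)} = \left(- \frac{1}{4}\right) 5 = - \frac{5}{4}$)
$B = 1$
$A{\left(D \right)} = 2 D + \frac{-2 + D}{D}$
$j{\left(p,V \right)} = \frac{1}{V}$ ($j{\left(p,V \right)} = 1 \frac{1}{V} = \frac{1}{V}$)
$-52 - 106 j{\left(A{\left(C{\left(0 \right)} \right)},8 \right)} = -52 - \frac{106}{8} = -52 - \frac{53}{4} = - \frac{261}{4}$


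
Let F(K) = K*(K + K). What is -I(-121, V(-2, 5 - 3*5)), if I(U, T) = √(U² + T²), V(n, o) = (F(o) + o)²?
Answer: -√1303224641 ≈ -36100.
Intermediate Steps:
F(K) = 2*K² (F(K) = K*(2*K) = 2*K²)
V(n, o) = (o + 2*o²)² (V(n, o) = (2*o² + o)² = (o + 2*o²)²)
I(U, T) = √(T² + U²)
-I(-121, V(-2, 5 - 3*5)) = -√(((5 - 3*5)²*(1 + 2*(5 - 3*5))²)² + (-121)²) = -√(((5 - 15)²*(1 + 2*(5 - 15))²)² + 14641) = -√(((-10)²*(1 + 2*(-10))²)² + 14641) = -√((100*(1 - 20)²)² + 14641) = -√((100*(-19)²)² + 14641) = -√((100*361)² + 14641) = -√(36100² + 14641) = -√(1303210000 + 14641) = -√1303224641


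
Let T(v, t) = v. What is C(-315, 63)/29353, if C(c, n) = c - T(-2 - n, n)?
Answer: -250/29353 ≈ -0.0085170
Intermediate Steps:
C(c, n) = 2 + c + n (C(c, n) = c - (-2 - n) = c + (2 + n) = 2 + c + n)
C(-315, 63)/29353 = (2 - 315 + 63)/29353 = -250*1/29353 = -250/29353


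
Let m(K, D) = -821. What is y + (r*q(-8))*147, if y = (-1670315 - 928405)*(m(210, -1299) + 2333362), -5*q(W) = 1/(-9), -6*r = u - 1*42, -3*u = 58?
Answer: -818318827910692/135 ≈ -6.0616e+12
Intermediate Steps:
u = -58/3 (u = -⅓*58 = -58/3 ≈ -19.333)
r = 92/9 (r = -(-58/3 - 1*42)/6 = -(-58/3 - 42)/6 = -⅙*(-184/3) = 92/9 ≈ 10.222)
q(W) = 1/45 (q(W) = -⅕/(-9) = -⅕*(-⅑) = 1/45)
y = -6061620947520 (y = (-1670315 - 928405)*(-821 + 2333362) = -2598720*2332541 = -6061620947520)
y + (r*q(-8))*147 = -6061620947520 + ((92/9)*(1/45))*147 = -6061620947520 + (92/405)*147 = -6061620947520 + 4508/135 = -818318827910692/135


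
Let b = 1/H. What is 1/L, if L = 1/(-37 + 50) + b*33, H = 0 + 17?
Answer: 221/446 ≈ 0.49552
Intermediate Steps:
H = 17
b = 1/17 ≈ 0.058824
L = 446/221 (L = 1/(-37 + 50) + (1/17)*33 = 1/13 + 33/17 = 446/221 ≈ 2.0181)
1/L = 1/(446/221) = 221/446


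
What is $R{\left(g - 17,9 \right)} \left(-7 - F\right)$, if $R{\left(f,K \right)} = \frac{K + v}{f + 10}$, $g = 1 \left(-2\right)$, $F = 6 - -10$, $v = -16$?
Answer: $- \frac{161}{9} \approx -17.889$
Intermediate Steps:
$F = 16$ ($F = 6 + 10 = 16$)
$g = -2$
$R{\left(f,K \right)} = \frac{-16 + K}{10 + f}$ ($R{\left(f,K \right)} = \frac{K - 16}{f + 10} = \frac{-16 + K}{10 + f}$)
$R{\left(g - 17,9 \right)} \left(-7 - F\right) = \frac{-16 + 9}{10 - 19} \left(-7 - 16\right) = \frac{1}{10 - 19} \left(-7\right) \left(-7 - 16\right) = \frac{1}{-9} \left(-7\right) \left(-23\right) = \left(- \frac{1}{9}\right) \left(-7\right) \left(-23\right) = \frac{7}{9} \left(-23\right) = - \frac{161}{9}$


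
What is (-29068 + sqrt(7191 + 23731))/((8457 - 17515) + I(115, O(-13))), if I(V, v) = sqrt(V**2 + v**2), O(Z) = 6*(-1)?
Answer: 263297944/82034103 - 9058*sqrt(30922)/82034103 - sqrt(410056642)/82034103 + 29068*sqrt(13261)/82034103 ≈ 3.2308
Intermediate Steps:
O(Z) = -6
(-29068 + sqrt(7191 + 23731))/((8457 - 17515) + I(115, O(-13))) = (-29068 + sqrt(7191 + 23731))/((8457 - 17515) + sqrt(115**2 + (-6)**2)) = (-29068 + sqrt(30922))/(-9058 + sqrt(13225 + 36)) = (-29068 + sqrt(30922))/(-9058 + sqrt(13261))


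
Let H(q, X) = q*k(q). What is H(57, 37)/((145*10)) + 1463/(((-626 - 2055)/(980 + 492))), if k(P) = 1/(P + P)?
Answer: -892178817/1110700 ≈ -803.26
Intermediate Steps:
k(P) = 1/(2*P)
H(q, X) = 1/2 (H(q, X) = q*(1/(2*q)) = 1/2)
H(57, 37)/((145*10)) + 1463/(((-626 - 2055)/(980 + 492))) = 1/(2*((145*10))) + 1463/(((-626 - 2055)/(980 + 492))) = (1/2)/1450 + 1463/((-2681/1472)) = (1/2)*(1/1450) + 1463/((-2681*1/1472)) = 1/2900 + 1463/(-2681/1472) = 1/2900 + 1463*(-1472/2681) = 1/2900 - 307648/383 = -892178817/1110700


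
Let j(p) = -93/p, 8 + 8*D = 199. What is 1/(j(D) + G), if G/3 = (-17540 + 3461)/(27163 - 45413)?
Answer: -3485750/5510733 ≈ -0.63254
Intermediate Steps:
D = 191/8 (D = -1 + (⅛)*199 = -1 + 199/8 = 191/8 ≈ 23.875)
G = 42237/18250 (G = 3*((-17540 + 3461)/(27163 - 45413)) = 3*(-14079/(-18250)) = 3*(-14079*(-1/18250)) = 3*(14079/18250) = 42237/18250 ≈ 2.3144)
1/(j(D) + G) = 1/(-93/191/8 + 42237/18250) = 1/(-93*8/191 + 42237/18250) = 1/(-744/191 + 42237/18250) = 1/(-5510733/3485750) = -3485750/5510733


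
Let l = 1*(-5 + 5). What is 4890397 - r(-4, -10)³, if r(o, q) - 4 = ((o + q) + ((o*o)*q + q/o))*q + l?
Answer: -5074687562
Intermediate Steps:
l = 0 (l = 1*0 = 0)
r(o, q) = 4 + q*(o + q + q/o + q*o²) (r(o, q) = 4 + (((o + q) + ((o*o)*q + q/o))*q + 0) = 4 + (((o + q) + (o²*q + q/o))*q + 0) = 4 + (((o + q) + (q*o² + q/o))*q + 0) = 4 + (((o + q) + (q/o + q*o²))*q + 0) = 4 + ((o + q + q/o + q*o²)*q + 0) = 4 + (q*(o + q + q/o + q*o²) + 0) = 4 + q*(o + q + q/o + q*o²))
4890397 - r(-4, -10)³ = 4890397 - (4 + (-10)² - 4*(-10) + (-10)²/(-4) + (-4)²*(-10)²)³ = 4890397 - (4 + 100 + 40 - ¼*100 + 16*100)³ = 4890397 - (4 + 100 + 40 - 25 + 1600)³ = 4890397 - 1*1719³ = 4890397 - 1*5079577959 = 4890397 - 5079577959 = -5074687562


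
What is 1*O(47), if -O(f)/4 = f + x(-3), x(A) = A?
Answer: -176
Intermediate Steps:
O(f) = 12 - 4*f (O(f) = -4*(f - 3) = -4*(-3 + f) = 12 - 4*f)
1*O(47) = 1*(12 - 4*47) = 1*(12 - 188) = 1*(-176) = -176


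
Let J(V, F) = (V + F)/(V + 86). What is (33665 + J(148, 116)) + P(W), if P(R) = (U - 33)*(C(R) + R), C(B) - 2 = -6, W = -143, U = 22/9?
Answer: 1488154/39 ≈ 38158.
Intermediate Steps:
U = 22/9 (U = 22*(1/9) = 22/9 ≈ 2.4444)
J(V, F) = (F + V)/(86 + V)
C(B) = -4 (C(B) = 2 - 6 = -4)
P(R) = 1100/9 - 275*R/9 (P(R) = (22/9 - 33)*(-4 + R) = -275*(-4 + R)/9 = 1100/9 - 275*R/9)
(33665 + J(148, 116)) + P(W) = (33665 + (116 + 148)/(86 + 148)) + (1100/9 - 275/9*(-143)) = (33665 + 264/234) + (1100/9 + 39325/9) = (33665 + (1/234)*264) + 13475/3 = (33665 + 44/39) + 13475/3 = 1312979/39 + 13475/3 = 1488154/39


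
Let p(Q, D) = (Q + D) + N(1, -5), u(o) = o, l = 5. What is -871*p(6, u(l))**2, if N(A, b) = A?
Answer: -125424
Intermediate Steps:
p(Q, D) = 1 + D + Q (p(Q, D) = (Q + D) + 1 = (D + Q) + 1 = 1 + D + Q)
-871*p(6, u(l))**2 = -871*(1 + 5 + 6)**2 = -871*12**2 = -871*144 = -125424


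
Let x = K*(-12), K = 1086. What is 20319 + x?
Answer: 7287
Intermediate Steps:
x = -13032 (x = 1086*(-12) = -13032)
20319 + x = 20319 - 13032 = 7287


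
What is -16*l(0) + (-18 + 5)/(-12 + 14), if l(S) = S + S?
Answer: -13/2 ≈ -6.5000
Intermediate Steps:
l(S) = 2*S
-16*l(0) + (-18 + 5)/(-12 + 14) = -32*0 + (-18 + 5)/(-12 + 14) = -16*0 - 13/2 = 0 - 13*½ = 0 - 13/2 = -13/2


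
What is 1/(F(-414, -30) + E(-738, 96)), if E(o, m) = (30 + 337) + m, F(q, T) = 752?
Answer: 1/1215 ≈ 0.00082305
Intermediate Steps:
E(o, m) = 367 + m
1/(F(-414, -30) + E(-738, 96)) = 1/(752 + (367 + 96)) = 1/(752 + 463) = 1/1215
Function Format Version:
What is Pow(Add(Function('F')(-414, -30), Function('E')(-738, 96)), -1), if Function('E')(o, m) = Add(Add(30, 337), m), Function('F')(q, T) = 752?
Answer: Rational(1, 1215) ≈ 0.00082305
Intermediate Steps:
Function('E')(o, m) = Add(367, m)
Pow(Add(Function('F')(-414, -30), Function('E')(-738, 96)), -1) = Pow(Add(752, Add(367, 96)), -1) = Pow(Add(752, 463), -1) = Pow(1215, -1) = Rational(1, 1215)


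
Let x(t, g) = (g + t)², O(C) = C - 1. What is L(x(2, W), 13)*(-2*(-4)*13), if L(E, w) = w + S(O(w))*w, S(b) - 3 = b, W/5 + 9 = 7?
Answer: 21632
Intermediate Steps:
O(C) = -1 + C
W = -10 (W = -45 + 5*7 = -45 + 35 = -10)
S(b) = 3 + b
L(E, w) = w + w*(2 + w) (L(E, w) = w + (3 + (-1 + w))*w = w + (2 + w)*w = w + w*(2 + w))
L(x(2, W), 13)*(-2*(-4)*13) = (13*(3 + 13))*(-2*(-4)*13) = (13*16)*(8*13) = 208*104 = 21632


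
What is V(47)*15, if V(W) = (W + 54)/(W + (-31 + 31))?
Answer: 1515/47 ≈ 32.234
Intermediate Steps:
V(W) = (54 + W)/W (V(W) = (54 + W)/(W + 0) = (54 + W)/W)
V(47)*15 = ((54 + 47)/47)*15 = ((1/47)*101)*15 = (101/47)*15 = 1515/47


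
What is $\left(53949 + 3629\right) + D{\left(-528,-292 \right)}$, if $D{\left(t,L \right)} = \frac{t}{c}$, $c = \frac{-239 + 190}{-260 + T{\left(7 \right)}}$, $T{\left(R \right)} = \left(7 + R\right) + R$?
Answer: $\frac{2695130}{49} \approx 55003.0$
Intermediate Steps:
$T{\left(R \right)} = 7 + 2 R$
$c = \frac{49}{239}$ ($c = \frac{-239 + 190}{-260 + \left(7 + 2 \cdot 7\right)} = - \frac{49}{-260 + \left(7 + 14\right)} = - \frac{49}{-260 + 21} = - \frac{49}{-239} = \left(-49\right) \left(- \frac{1}{239}\right) = \frac{49}{239} \approx 0.20502$)
$D{\left(t,L \right)} = \frac{239 t}{49}$ ($D{\left(t,L \right)} = \frac{t}{\frac{49}{239}} = t \frac{239}{49} = \frac{239 t}{49}$)
$\left(53949 + 3629\right) + D{\left(-528,-292 \right)} = \left(53949 + 3629\right) + \frac{239}{49} \left(-528\right) = 57578 - \frac{126192}{49} = \frac{2695130}{49}$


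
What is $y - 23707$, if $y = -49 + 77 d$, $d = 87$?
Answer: $-17057$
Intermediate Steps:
$y = 6650$ ($y = -49 + 77 \cdot 87 = -49 + 6699 = 6650$)
$y - 23707 = 6650 - 23707 = -17057$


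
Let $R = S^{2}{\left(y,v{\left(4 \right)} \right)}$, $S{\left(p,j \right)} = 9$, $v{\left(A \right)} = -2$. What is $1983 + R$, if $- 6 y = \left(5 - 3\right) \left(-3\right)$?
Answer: $2064$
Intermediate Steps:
$y = 1$ ($y = - \frac{\left(5 - 3\right) \left(-3\right)}{6} = - \frac{2 \left(-3\right)}{6} = \left(- \frac{1}{6}\right) \left(-6\right) = 1$)
$R = 81$ ($R = 9^{2} = 81$)
$1983 + R = 1983 + 81 = 2064$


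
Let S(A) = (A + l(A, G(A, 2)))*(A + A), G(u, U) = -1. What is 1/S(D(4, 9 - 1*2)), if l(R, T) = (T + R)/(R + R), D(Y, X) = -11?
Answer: 1/230 ≈ 0.0043478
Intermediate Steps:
l(R, T) = (R + T)/(2*R) (l(R, T) = (R + T)/((2*R)) = (R + T)*(1/(2*R)) = (R + T)/(2*R))
S(A) = 2*A*(A + (-1 + A)/(2*A)) (S(A) = (A + (A - 1)/(2*A))*(A + A) = (A + (-1 + A)/(2*A))*(2*A) = 2*A*(A + (-1 + A)/(2*A)))
1/S(D(4, 9 - 1*2)) = 1/(-1 - 11 + 2*(-11)**2) = 1/(-1 - 11 + 2*121) = 1/(-1 - 11 + 242) = 1/230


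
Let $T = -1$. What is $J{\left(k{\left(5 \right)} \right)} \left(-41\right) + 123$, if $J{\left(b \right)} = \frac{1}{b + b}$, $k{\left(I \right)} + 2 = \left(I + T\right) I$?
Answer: $\frac{4387}{36} \approx 121.86$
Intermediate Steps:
$k{\left(I \right)} = -2 + I \left(-1 + I\right)$ ($k{\left(I \right)} = -2 + \left(I - 1\right) I = -2 + \left(-1 + I\right) I = -2 + I \left(-1 + I\right)$)
$J{\left(b \right)} = \frac{1}{2 b}$
$J{\left(k{\left(5 \right)} \right)} \left(-41\right) + 123 = \frac{1}{2 \left(-2 + 5^{2} - 5\right)} \left(-41\right) + 123 = \frac{1}{2 \left(-2 + 25 - 5\right)} \left(-41\right) + 123 = \frac{1}{2 \cdot 18} \left(-41\right) + 123 = \frac{1}{2} \cdot \frac{1}{18} \left(-41\right) + 123 = \frac{1}{36} \left(-41\right) + 123 = - \frac{41}{36} + 123 = \frac{4387}{36}$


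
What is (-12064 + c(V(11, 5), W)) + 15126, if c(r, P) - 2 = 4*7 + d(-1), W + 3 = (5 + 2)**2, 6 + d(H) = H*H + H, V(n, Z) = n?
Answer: 3086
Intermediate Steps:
d(H) = -6 + H + H**2 (d(H) = -6 + (H*H + H) = -6 + (H**2 + H) = -6 + (H + H**2) = -6 + H + H**2)
W = 46 (W = -3 + (5 + 2)**2 = -3 + 7**2 = -3 + 49 = 46)
c(r, P) = 24 (c(r, P) = 2 + (4*7 + (-6 - 1 + (-1)**2)) = 2 + (28 + (-6 - 1 + 1)) = 2 + (28 - 6) = 2 + 22 = 24)
(-12064 + c(V(11, 5), W)) + 15126 = (-12064 + 24) + 15126 = -12040 + 15126 = 3086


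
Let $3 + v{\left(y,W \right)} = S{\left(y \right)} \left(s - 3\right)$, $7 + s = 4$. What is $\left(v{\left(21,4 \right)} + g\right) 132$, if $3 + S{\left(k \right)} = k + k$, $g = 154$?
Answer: $-10956$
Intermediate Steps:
$s = -3$ ($s = -7 + 4 = -3$)
$S{\left(k \right)} = -3 + 2 k$ ($S{\left(k \right)} = -3 + \left(k + k\right) = -3 + 2 k$)
$v{\left(y,W \right)} = 15 - 12 y$ ($v{\left(y,W \right)} = -3 + \left(-3 + 2 y\right) \left(-3 - 3\right) = -3 + \left(-3 + 2 y\right) \left(-6\right) = -3 - \left(-18 + 12 y\right) = 15 - 12 y$)
$\left(v{\left(21,4 \right)} + g\right) 132 = \left(\left(15 - 252\right) + 154\right) 132 = \left(-237 + 154\right) 132 = \left(-83\right) 132 = -10956$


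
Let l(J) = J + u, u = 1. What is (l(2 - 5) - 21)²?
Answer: 529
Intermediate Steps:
l(J) = 1 + J (l(J) = J + 1 = 1 + J)
(l(2 - 5) - 21)² = ((1 + (2 - 5)) - 21)² = ((1 - 3) - 21)² = (-2 - 21)² = (-23)² = 529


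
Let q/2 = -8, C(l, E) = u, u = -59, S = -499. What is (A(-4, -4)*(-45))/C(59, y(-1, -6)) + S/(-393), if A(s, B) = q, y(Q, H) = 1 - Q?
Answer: -253519/23187 ≈ -10.934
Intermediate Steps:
C(l, E) = -59
q = -16 (q = 2*(-8) = -16)
A(s, B) = -16
(A(-4, -4)*(-45))/C(59, y(-1, -6)) + S/(-393) = -16*(-45)/(-59) - 499/(-393) = 720*(-1/59) - 499*(-1/393) = -720/59 + 499/393 = -253519/23187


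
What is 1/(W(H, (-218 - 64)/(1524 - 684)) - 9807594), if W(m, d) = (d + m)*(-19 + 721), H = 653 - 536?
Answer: -70/680798697 ≈ -1.0282e-7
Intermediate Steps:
H = 117
W(m, d) = 702*d + 702*m (W(m, d) = (d + m)*702 = 702*d + 702*m)
1/(W(H, (-218 - 64)/(1524 - 684)) - 9807594) = 1/((702*((-218 - 64)/(1524 - 684)) + 702*117) - 9807594) = 1/((702*(-282/840) + 82134) - 9807594) = 1/((702*(-282*1/840) + 82134) - 9807594) = 1/((702*(-47/140) + 82134) - 9807594) = 1/((-16497/70 + 82134) - 9807594) = 1/(5732883/70 - 9807594) = 1/(-680798697/70) = -70/680798697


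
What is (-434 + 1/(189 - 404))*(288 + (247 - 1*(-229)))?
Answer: -71289604/215 ≈ -3.3158e+5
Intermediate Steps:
(-434 + 1/(189 - 404))*(288 + (247 - 1*(-229))) = (-434 + 1/(-215))*(288 + (247 + 229)) = (-434 - 1/215)*(288 + 476) = -93311/215*764 = -71289604/215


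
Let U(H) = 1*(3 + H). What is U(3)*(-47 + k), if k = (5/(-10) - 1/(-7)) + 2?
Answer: -1905/7 ≈ -272.14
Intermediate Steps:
k = 23/14 (k = (5*(-1/10) - 1*(-1/7)) + 2 = (-1/2 + 1/7) + 2 = -5/14 + 2 = 23/14 ≈ 1.6429)
U(H) = 3 + H
U(3)*(-47 + k) = (3 + 3)*(-47 + 23/14) = 6*(-635/14) = -1905/7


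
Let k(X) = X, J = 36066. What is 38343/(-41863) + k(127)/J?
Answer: -1377562037/1509830958 ≈ -0.91239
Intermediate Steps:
38343/(-41863) + k(127)/J = 38343/(-41863) + 127/36066 = 38343*(-1/41863) + 127*(1/36066) = -38343/41863 + 127/36066 = -1377562037/1509830958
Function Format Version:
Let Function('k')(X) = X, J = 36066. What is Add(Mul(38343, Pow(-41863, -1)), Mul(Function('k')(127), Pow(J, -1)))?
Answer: Rational(-1377562037, 1509830958) ≈ -0.91239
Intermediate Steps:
Add(Mul(38343, Pow(-41863, -1)), Mul(Function('k')(127), Pow(J, -1))) = Add(Mul(38343, Pow(-41863, -1)), Mul(127, Pow(36066, -1))) = Add(Mul(38343, Rational(-1, 41863)), Mul(127, Rational(1, 36066))) = Add(Rational(-38343, 41863), Rational(127, 36066)) = Rational(-1377562037, 1509830958)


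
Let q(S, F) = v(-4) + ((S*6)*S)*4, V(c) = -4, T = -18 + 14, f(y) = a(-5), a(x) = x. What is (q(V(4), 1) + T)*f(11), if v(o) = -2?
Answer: -1890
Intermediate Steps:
f(y) = -5
T = -4
q(S, F) = -2 + 24*S**2 (q(S, F) = -2 + ((S*6)*S)*4 = -2 + ((6*S)*S)*4 = -2 + (6*S**2)*4 = -2 + 24*S**2)
(q(V(4), 1) + T)*f(11) = ((-2 + 24*(-4)**2) - 4)*(-5) = ((-2 + 24*16) - 4)*(-5) = ((-2 + 384) - 4)*(-5) = (382 - 4)*(-5) = 378*(-5) = -1890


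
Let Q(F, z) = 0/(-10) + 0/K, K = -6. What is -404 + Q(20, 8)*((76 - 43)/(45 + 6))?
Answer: -404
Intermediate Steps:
Q(F, z) = 0 (Q(F, z) = 0/(-10) + 0/(-6) = 0*(-1/10) + 0*(-1/6) = 0 + 0 = 0)
-404 + Q(20, 8)*((76 - 43)/(45 + 6)) = -404 + 0*((76 - 43)/(45 + 6)) = -404 + 0*(33/51) = -404 + 0*(33*(1/51)) = -404 + 0*(11/17) = -404 + 0 = -404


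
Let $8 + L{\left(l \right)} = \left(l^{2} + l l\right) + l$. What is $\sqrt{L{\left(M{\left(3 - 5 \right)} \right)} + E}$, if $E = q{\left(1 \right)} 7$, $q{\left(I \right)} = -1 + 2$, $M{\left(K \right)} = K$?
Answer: $\sqrt{5} \approx 2.2361$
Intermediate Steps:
$q{\left(I \right)} = 1$
$E = 7$ ($E = 1 \cdot 7 = 7$)
$L{\left(l \right)} = -8 + l + 2 l^{2}$ ($L{\left(l \right)} = -8 + \left(\left(l^{2} + l l\right) + l\right) = -8 + \left(\left(l^{2} + l^{2}\right) + l\right) = -8 + \left(2 l^{2} + l\right) = -8 + \left(l + 2 l^{2}\right) = -8 + l + 2 l^{2}$)
$\sqrt{L{\left(M{\left(3 - 5 \right)} \right)} + E} = \sqrt{\left(-8 + \left(3 - 5\right) + 2 \left(3 - 5\right)^{2}\right) + 7} = \sqrt{\left(-8 - 2 + 2 \left(-2\right)^{2}\right) + 7} = \sqrt{\left(-8 - 2 + 2 \cdot 4\right) + 7} = \sqrt{\left(-8 - 2 + 8\right) + 7} = \sqrt{-2 + 7} = \sqrt{5}$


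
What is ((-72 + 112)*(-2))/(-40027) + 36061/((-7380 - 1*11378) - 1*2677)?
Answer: -1441698847/857978745 ≈ -1.6803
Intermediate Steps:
((-72 + 112)*(-2))/(-40027) + 36061/((-7380 - 1*11378) - 1*2677) = (40*(-2))*(-1/40027) + 36061/((-7380 - 11378) - 2677) = -80*(-1/40027) + 36061/(-18758 - 2677) = 80/40027 + 36061/(-21435) = 80/40027 + 36061*(-1/21435) = 80/40027 - 36061/21435 = -1441698847/857978745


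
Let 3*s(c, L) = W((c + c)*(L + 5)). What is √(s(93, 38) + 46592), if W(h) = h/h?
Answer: √419331/3 ≈ 215.85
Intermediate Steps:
W(h) = 1
s(c, L) = ⅓ (s(c, L) = (⅓)*1 = ⅓)
√(s(93, 38) + 46592) = √(⅓ + 46592) = √(139777/3) = √419331/3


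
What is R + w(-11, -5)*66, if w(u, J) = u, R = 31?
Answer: -695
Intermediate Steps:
R + w(-11, -5)*66 = 31 - 11*66 = 31 - 726 = -695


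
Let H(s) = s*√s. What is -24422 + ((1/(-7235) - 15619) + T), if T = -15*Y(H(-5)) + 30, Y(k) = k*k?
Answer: -275913961/7235 ≈ -38136.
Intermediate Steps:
H(s) = s^(3/2)
Y(k) = k²
T = 1905 (T = -15*((-5)^(3/2))² + 30 = -15*(-5*I*√5)² + 30 = -15*(-125) + 30 = 1875 + 30 = 1905)
-24422 + ((1/(-7235) - 15619) + T) = -24422 + ((1/(-7235) - 15619) + 1905) = -24422 + ((-1/7235 - 15619) + 1905) = -24422 + (-113003466/7235 + 1905) = -24422 - 99220791/7235 = -275913961/7235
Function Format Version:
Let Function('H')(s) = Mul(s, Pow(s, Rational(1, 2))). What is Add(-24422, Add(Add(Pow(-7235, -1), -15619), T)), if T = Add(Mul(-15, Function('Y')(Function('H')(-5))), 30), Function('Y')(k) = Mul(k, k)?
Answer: Rational(-275913961, 7235) ≈ -38136.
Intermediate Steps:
Function('H')(s) = Pow(s, Rational(3, 2))
Function('Y')(k) = Pow(k, 2)
T = 1905 (T = Add(Mul(-15, Pow(Pow(-5, Rational(3, 2)), 2)), 30) = Add(Mul(-15, Pow(Mul(-5, I, Pow(5, Rational(1, 2))), 2)), 30) = Add(Mul(-15, -125), 30) = Add(1875, 30) = 1905)
Add(-24422, Add(Add(Pow(-7235, -1), -15619), T)) = Add(-24422, Add(Add(Pow(-7235, -1), -15619), 1905)) = Add(-24422, Add(Add(Rational(-1, 7235), -15619), 1905)) = Add(-24422, Add(Rational(-113003466, 7235), 1905)) = Add(-24422, Rational(-99220791, 7235)) = Rational(-275913961, 7235)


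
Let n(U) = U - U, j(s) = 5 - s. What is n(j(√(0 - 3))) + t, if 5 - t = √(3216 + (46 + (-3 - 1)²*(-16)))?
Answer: 5 - 3*√334 ≈ -49.827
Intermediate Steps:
n(U) = 0
t = 5 - 3*√334 (t = 5 - √(3216 + (46 + (-3 - 1)²*(-16))) = 5 - √(3216 + (46 + (-4)²*(-16))) = 5 - √(3216 + (46 + 16*(-16))) = 5 - √(3216 + (46 - 256)) = 5 - √(3216 - 210) = 5 - √3006 = 5 - 3*√334 ≈ -49.827)
n(j(√(0 - 3))) + t = 0 + (5 - 3*√334) = 5 - 3*√334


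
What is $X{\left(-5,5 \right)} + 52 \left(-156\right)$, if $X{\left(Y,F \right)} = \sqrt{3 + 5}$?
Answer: $-8112 + 2 \sqrt{2} \approx -8109.2$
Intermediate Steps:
$X{\left(Y,F \right)} = 2 \sqrt{2}$ ($X{\left(Y,F \right)} = \sqrt{8} = 2 \sqrt{2}$)
$X{\left(-5,5 \right)} + 52 \left(-156\right) = 2 \sqrt{2} + 52 \left(-156\right) = 2 \sqrt{2} - 8112 = -8112 + 2 \sqrt{2}$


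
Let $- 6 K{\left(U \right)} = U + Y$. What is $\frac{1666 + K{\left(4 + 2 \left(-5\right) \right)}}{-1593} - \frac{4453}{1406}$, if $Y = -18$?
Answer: $- \frac{9441649}{2239758} \approx -4.2155$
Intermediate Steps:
$K{\left(U \right)} = 3 - \frac{U}{6}$ ($K{\left(U \right)} = - \frac{U - 18}{6} = - \frac{-18 + U}{6} = 3 - \frac{U}{6}$)
$\frac{1666 + K{\left(4 + 2 \left(-5\right) \right)}}{-1593} - \frac{4453}{1406} = \frac{1666 + \left(3 - \frac{4 + 2 \left(-5\right)}{6}\right)}{-1593} - \frac{4453}{1406} = \left(1666 + \left(3 - \frac{4 - 10}{6}\right)\right) \left(- \frac{1}{1593}\right) - \frac{4453}{1406} = \left(1666 + \left(3 - -1\right)\right) \left(- \frac{1}{1593}\right) - \frac{4453}{1406} = \left(1666 + \left(3 + 1\right)\right) \left(- \frac{1}{1593}\right) - \frac{4453}{1406} = \left(1666 + 4\right) \left(- \frac{1}{1593}\right) - \frac{4453}{1406} = 1670 \left(- \frac{1}{1593}\right) - \frac{4453}{1406} = - \frac{1670}{1593} - \frac{4453}{1406} = - \frac{9441649}{2239758}$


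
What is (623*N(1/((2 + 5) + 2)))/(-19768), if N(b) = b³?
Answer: -89/2058696 ≈ -4.3231e-5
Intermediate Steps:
(623*N(1/((2 + 5) + 2)))/(-19768) = (623*(1/((2 + 5) + 2))³)/(-19768) = (623*(1/(7 + 2))³)*(-1/19768) = (623*(1/9)³)*(-1/19768) = (623*(⅑)³)*(-1/19768) = (623*(1/729))*(-1/19768) = (623/729)*(-1/19768) = -89/2058696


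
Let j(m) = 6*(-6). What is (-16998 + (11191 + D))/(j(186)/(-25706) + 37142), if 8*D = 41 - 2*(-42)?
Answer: -595492343/3819089152 ≈ -0.15593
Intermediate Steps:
j(m) = -36
D = 125/8 (D = (41 - 2*(-42))/8 = (41 + 84)/8 = (⅛)*125 = 125/8 ≈ 15.625)
(-16998 + (11191 + D))/(j(186)/(-25706) + 37142) = (-16998 + (11191 + 125/8))/(-36/(-25706) + 37142) = (-16998 + 89653/8)/(-36*(-1/25706) + 37142) = -46331/(8*(18/12853 + 37142)) = -46331/(8*477386144/12853) = -46331/8*12853/477386144 = -595492343/3819089152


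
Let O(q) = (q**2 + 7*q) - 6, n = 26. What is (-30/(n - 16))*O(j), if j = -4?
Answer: 54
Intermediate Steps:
O(q) = -6 + q**2 + 7*q
(-30/(n - 16))*O(j) = (-30/(26 - 16))*(-6 + (-4)**2 + 7*(-4)) = (-30/10)*(-6 + 16 - 28) = ((1/10)*(-30))*(-18) = -3*(-18) = 54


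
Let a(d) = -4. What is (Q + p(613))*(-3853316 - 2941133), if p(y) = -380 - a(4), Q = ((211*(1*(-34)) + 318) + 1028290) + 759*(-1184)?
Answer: -831654146498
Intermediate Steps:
Q = 122778 (Q = ((211*(-34) + 318) + 1028290) - 898656 = ((-7174 + 318) + 1028290) - 898656 = (-6856 + 1028290) - 898656 = 1021434 - 898656 = 122778)
p(y) = -376 (p(y) = -380 - 1*(-4) = -380 + 4 = -376)
(Q + p(613))*(-3853316 - 2941133) = (122778 - 376)*(-3853316 - 2941133) = 122402*(-6794449) = -831654146498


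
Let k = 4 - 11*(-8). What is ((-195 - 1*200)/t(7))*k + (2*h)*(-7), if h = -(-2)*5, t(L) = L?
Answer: -37320/7 ≈ -5331.4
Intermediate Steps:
h = 10 (h = -2*(-5) = 10)
k = 92 (k = 4 + 88 = 92)
((-195 - 1*200)/t(7))*k + (2*h)*(-7) = ((-195 - 1*200)/7)*92 + (2*10)*(-7) = ((-195 - 200)*(1/7))*92 + 20*(-7) = -395*1/7*92 - 140 = -395/7*92 - 140 = -36340/7 - 140 = -37320/7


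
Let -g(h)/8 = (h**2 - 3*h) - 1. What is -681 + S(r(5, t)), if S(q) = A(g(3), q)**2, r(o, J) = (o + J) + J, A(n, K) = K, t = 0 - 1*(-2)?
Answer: -600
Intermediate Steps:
t = 2 (t = 0 + 2 = 2)
g(h) = 8 - 8*h**2 + 24*h (g(h) = -8*((h**2 - 3*h) - 1) = -8*(-1 + h**2 - 3*h) = 8 - 8*h**2 + 24*h)
r(o, J) = o + 2*J (r(o, J) = (J + o) + J = o + 2*J)
S(q) = q**2
-681 + S(r(5, t)) = -681 + (5 + 2*2)**2 = -681 + (5 + 4)**2 = -681 + 9**2 = -681 + 81 = -600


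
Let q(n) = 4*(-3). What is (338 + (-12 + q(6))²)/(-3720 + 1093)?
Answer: -914/2627 ≈ -0.34793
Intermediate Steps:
q(n) = -12
(338 + (-12 + q(6))²)/(-3720 + 1093) = (338 + (-12 - 12)²)/(-3720 + 1093) = (338 + (-24)²)/(-2627) = (338 + 576)*(-1/2627) = 914*(-1/2627) = -914/2627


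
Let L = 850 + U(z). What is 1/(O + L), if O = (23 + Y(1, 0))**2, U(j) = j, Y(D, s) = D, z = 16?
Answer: 1/1442 ≈ 0.00069348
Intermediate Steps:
O = 576 (O = (23 + 1)**2 = 24**2 = 576)
L = 866 (L = 850 + 16 = 866)
1/(O + L) = 1/(576 + 866) = 1/1442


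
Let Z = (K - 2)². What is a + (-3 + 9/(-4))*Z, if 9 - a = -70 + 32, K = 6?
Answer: -37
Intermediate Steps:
Z = 16 (Z = (6 - 2)² = 4² = 16)
a = 47 (a = 9 - (-70 + 32) = 9 - 1*(-38) = 9 + 38 = 47)
a + (-3 + 9/(-4))*Z = 47 + (-3 + 9/(-4))*16 = 47 + (-3 + 9*(-¼))*16 = 47 + (-3 - 9/4)*16 = 47 - 21/4*16 = 47 - 84 = -37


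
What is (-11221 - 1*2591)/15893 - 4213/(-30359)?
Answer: -352361299/482495587 ≈ -0.73029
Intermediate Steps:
(-11221 - 1*2591)/15893 - 4213/(-30359) = (-11221 - 2591)*(1/15893) - 4213*(-1/30359) = -13812*1/15893 + 4213/30359 = -13812/15893 + 4213/30359 = -352361299/482495587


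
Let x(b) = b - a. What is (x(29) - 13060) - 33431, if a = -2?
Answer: -46460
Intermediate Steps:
x(b) = 2 + b (x(b) = b - 1*(-2) = b + 2 = 2 + b)
(x(29) - 13060) - 33431 = ((2 + 29) - 13060) - 33431 = (31 - 13060) - 33431 = -13029 - 33431 = -46460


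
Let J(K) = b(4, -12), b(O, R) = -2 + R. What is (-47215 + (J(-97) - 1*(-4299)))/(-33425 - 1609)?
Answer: 7155/5839 ≈ 1.2254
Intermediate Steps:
J(K) = -14 (J(K) = -2 - 12 = -14)
(-47215 + (J(-97) - 1*(-4299)))/(-33425 - 1609) = (-47215 + (-14 - 1*(-4299)))/(-33425 - 1609) = (-47215 + (-14 + 4299))/(-35034) = (-47215 + 4285)*(-1/35034) = -42930*(-1/35034) = 7155/5839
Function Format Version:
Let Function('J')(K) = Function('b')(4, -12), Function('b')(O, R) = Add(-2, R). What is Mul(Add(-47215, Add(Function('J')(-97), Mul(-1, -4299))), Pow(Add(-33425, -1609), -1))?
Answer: Rational(7155, 5839) ≈ 1.2254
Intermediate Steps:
Function('J')(K) = -14 (Function('J')(K) = Add(-2, -12) = -14)
Mul(Add(-47215, Add(Function('J')(-97), Mul(-1, -4299))), Pow(Add(-33425, -1609), -1)) = Mul(Add(-47215, Add(-14, Mul(-1, -4299))), Pow(Add(-33425, -1609), -1)) = Mul(Add(-47215, Add(-14, 4299)), Pow(-35034, -1)) = Mul(Add(-47215, 4285), Rational(-1, 35034)) = Mul(-42930, Rational(-1, 35034)) = Rational(7155, 5839)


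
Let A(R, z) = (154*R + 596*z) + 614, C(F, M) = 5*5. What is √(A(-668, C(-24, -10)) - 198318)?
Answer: 2*I*√71419 ≈ 534.49*I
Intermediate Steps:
C(F, M) = 25
A(R, z) = 614 + 154*R + 596*z
√(A(-668, C(-24, -10)) - 198318) = √((614 + 154*(-668) + 596*25) - 198318) = √((614 - 102872 + 14900) - 198318) = √(-87358 - 198318) = √(-285676) = 2*I*√71419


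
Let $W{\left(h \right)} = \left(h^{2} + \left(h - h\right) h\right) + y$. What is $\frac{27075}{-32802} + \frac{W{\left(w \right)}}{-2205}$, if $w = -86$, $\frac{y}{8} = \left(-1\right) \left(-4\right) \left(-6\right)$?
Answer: $- \frac{14095523}{3444210} \approx -4.0925$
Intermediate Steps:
$y = -192$ ($y = 8 \left(-1\right) \left(-4\right) \left(-6\right) = 8 \cdot 4 \left(-6\right) = 8 \left(-24\right) = -192$)
$W{\left(h \right)} = -192 + h^{2}$ ($W{\left(h \right)} = \left(h^{2} + \left(h - h\right) h\right) - 192 = \left(h^{2} + 0 h\right) - 192 = \left(h^{2} + 0\right) - 192 = h^{2} - 192 = -192 + h^{2}$)
$\frac{27075}{-32802} + \frac{W{\left(w \right)}}{-2205} = \frac{27075}{-32802} + \frac{-192 + \left(-86\right)^{2}}{-2205} = 27075 \left(- \frac{1}{32802}\right) + \left(-192 + 7396\right) \left(- \frac{1}{2205}\right) = - \frac{9025}{10934} + 7204 \left(- \frac{1}{2205}\right) = - \frac{9025}{10934} - \frac{7204}{2205} = - \frac{14095523}{3444210}$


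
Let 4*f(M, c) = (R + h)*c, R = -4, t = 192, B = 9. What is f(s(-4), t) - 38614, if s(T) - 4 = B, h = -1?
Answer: -38854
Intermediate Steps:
s(T) = 13 (s(T) = 4 + 9 = 13)
f(M, c) = -5*c/4 (f(M, c) = ((-4 - 1)*c)/4 = (-5*c)/4 = -5*c/4)
f(s(-4), t) - 38614 = -5/4*192 - 38614 = -240 - 38614 = -38854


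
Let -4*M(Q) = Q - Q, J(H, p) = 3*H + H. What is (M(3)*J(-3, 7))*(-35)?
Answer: 0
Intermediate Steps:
J(H, p) = 4*H
M(Q) = 0 (M(Q) = -(Q - Q)/4 = -¼*0 = 0)
(M(3)*J(-3, 7))*(-35) = (0*(4*(-3)))*(-35) = (0*(-12))*(-35) = 0*(-35) = 0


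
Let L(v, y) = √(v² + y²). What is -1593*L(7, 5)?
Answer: -1593*√74 ≈ -13704.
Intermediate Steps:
-1593*L(7, 5) = -1593*√(7² + 5²) = -1593*√(49 + 25) = -1593*√74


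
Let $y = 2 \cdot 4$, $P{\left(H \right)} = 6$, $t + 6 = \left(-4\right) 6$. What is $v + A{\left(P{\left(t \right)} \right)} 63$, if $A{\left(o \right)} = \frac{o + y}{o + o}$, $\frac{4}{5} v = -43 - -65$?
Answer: $101$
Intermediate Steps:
$t = -30$ ($t = -6 - 24 = -30$)
$v = \frac{55}{2}$ ($v = \frac{5 \left(-43 - -65\right)}{4} = \frac{5 \left(-43 + 65\right)}{4} = \frac{5}{4} \cdot 22 = \frac{55}{2} \approx 27.5$)
$y = 8$
$A{\left(o \right)} = \frac{8 + o}{2 o}$ ($A{\left(o \right)} = \frac{o + 8}{o + o} = \frac{8 + o}{2 o}$)
$v + A{\left(P{\left(t \right)} \right)} 63 = \frac{55}{2} + \frac{8 + 6}{2 \cdot 6} \cdot 63 = \frac{55}{2} + \frac{1}{2} \cdot \frac{1}{6} \cdot 14 \cdot 63 = \frac{55}{2} + \frac{7}{6} \cdot 63 = \frac{55}{2} + \frac{147}{2} = 101$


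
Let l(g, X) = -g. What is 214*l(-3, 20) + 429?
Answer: 1071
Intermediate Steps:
214*l(-3, 20) + 429 = 214*(-1*(-3)) + 429 = 214*3 + 429 = 642 + 429 = 1071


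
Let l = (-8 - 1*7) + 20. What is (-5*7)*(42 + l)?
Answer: -1645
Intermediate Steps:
l = 5 (l = (-8 - 7) + 20 = -15 + 20 = 5)
(-5*7)*(42 + l) = (-5*7)*(42 + 5) = -35*47 = -1645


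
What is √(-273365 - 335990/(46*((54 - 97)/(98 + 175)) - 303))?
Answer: I*√1953237336024095/84697 ≈ 521.81*I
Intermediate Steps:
√(-273365 - 335990/(46*((54 - 97)/(98 + 175)) - 303)) = √(-273365 - 335990/(46*(-43/273) - 303)) = √(-273365 - 335990/(-1978/273 - 303)) = √(-273365 - 335990/(-84697/273)) = √(-273365 - 335990*(-273/84697)) = √(-273365 + 91725270/84697) = √(-23061470135/84697) = I*√1953237336024095/84697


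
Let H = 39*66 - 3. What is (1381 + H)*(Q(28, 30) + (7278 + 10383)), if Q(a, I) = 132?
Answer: 70317936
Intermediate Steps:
H = 2571 (H = 2574 - 3 = 2571)
(1381 + H)*(Q(28, 30) + (7278 + 10383)) = (1381 + 2571)*(132 + (7278 + 10383)) = 3952*(132 + 17661) = 3952*17793 = 70317936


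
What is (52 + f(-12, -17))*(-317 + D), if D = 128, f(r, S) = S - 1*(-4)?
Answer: -7371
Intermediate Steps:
f(r, S) = 4 + S (f(r, S) = S + 4 = 4 + S)
(52 + f(-12, -17))*(-317 + D) = (52 + (4 - 17))*(-317 + 128) = (52 - 13)*(-189) = 39*(-189) = -7371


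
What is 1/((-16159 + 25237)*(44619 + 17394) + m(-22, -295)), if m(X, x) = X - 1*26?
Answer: 1/562953966 ≈ 1.7763e-9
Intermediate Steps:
m(X, x) = -26 + X (m(X, x) = X - 26 = -26 + X)
1/((-16159 + 25237)*(44619 + 17394) + m(-22, -295)) = 1/((-16159 + 25237)*(44619 + 17394) + (-26 - 22)) = 1/(9078*62013 - 48) = 1/(562954014 - 48) = 1/562953966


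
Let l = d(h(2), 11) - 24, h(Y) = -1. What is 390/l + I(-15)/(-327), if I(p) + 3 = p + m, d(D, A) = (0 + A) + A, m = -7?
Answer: -63740/327 ≈ -194.92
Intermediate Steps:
d(D, A) = 2*A (d(D, A) = A + A = 2*A)
I(p) = -10 + p (I(p) = -3 + (p - 7) = -3 + (-7 + p) = -10 + p)
l = -2 (l = 2*11 - 24 = 22 - 24 = -2)
390/l + I(-15)/(-327) = 390/(-2) + (-10 - 15)/(-327) = 390*(-½) - 25*(-1/327) = -195 + 25/327 = -63740/327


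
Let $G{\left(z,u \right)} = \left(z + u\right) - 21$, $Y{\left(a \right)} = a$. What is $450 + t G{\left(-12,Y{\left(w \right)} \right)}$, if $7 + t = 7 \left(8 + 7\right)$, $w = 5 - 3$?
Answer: $-2588$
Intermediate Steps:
$w = 2$ ($w = 5 - 3 = 2$)
$G{\left(z,u \right)} = -21 + u + z$ ($G{\left(z,u \right)} = \left(u + z\right) - 21 = -21 + u + z$)
$t = 98$ ($t = -7 + 7 \left(8 + 7\right) = -7 + 7 \cdot 15 = -7 + 105 = 98$)
$450 + t G{\left(-12,Y{\left(w \right)} \right)} = 450 + 98 \left(-21 + 2 - 12\right) = 450 + 98 \left(-31\right) = 450 - 3038 = -2588$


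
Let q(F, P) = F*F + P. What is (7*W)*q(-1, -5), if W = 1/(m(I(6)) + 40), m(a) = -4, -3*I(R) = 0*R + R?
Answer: -7/9 ≈ -0.77778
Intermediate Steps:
I(R) = -R/3 (I(R) = -(0*R + R)/3 = -(0 + R)/3 = -R/3)
q(F, P) = P + F² (q(F, P) = F² + P = P + F²)
W = 1/36 (W = 1/(-4 + 40) = 1/36 ≈ 0.027778)
(7*W)*q(-1, -5) = (7*(1/36))*(-5 + (-1)²) = 7*(-5 + 1)/36 = (7/36)*(-4) = -7/9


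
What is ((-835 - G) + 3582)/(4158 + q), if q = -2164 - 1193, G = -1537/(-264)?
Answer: 723671/211464 ≈ 3.4222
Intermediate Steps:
G = 1537/264 (G = -1537*(-1)/264 = -1*(-1537/264) = 1537/264 ≈ 5.8220)
q = -3357
((-835 - G) + 3582)/(4158 + q) = ((-835 - 1*1537/264) + 3582)/(4158 - 3357) = ((-835 - 1537/264) + 3582)/801 = (-221977/264 + 3582)*(1/801) = (723671/264)*(1/801) = 723671/211464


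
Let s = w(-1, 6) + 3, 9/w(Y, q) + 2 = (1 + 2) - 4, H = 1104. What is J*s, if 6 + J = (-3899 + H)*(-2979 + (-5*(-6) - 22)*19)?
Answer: 0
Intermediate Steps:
w(Y, q) = -3 (w(Y, q) = 9/(-2 + ((1 + 2) - 4)) = 9/(-2 + (3 - 4)) = 9/(-2 - 1) = 9/(-3) = 9*(-1/3) = -3)
J = 7901459 (J = -6 + (-3899 + 1104)*(-2979 + (-5*(-6) - 22)*19) = -6 - 2795*(-2979 + (30 - 22)*19) = -6 - 2795*(-2979 + 8*19) = -6 - 2795*(-2979 + 152) = -6 - 2795*(-2827) = -6 + 7901465 = 7901459)
s = 0 (s = -3 + 3 = 0)
J*s = 7901459*0 = 0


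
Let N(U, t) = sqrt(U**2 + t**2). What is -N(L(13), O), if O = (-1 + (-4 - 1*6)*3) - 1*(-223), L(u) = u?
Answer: -sqrt(37033) ≈ -192.44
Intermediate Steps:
O = 192 (O = (-1 + (-4 - 6)*3) + 223 = (-1 - 10*3) + 223 = (-1 - 30) + 223 = -31 + 223 = 192)
-N(L(13), O) = -sqrt(13**2 + 192**2) = -sqrt(169 + 36864) = -sqrt(37033)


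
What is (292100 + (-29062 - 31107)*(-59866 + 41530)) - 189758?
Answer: 1103361126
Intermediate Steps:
(292100 + (-29062 - 31107)*(-59866 + 41530)) - 189758 = (292100 - 60169*(-18336)) - 189758 = (292100 + 1103258784) - 189758 = 1103550884 - 189758 = 1103361126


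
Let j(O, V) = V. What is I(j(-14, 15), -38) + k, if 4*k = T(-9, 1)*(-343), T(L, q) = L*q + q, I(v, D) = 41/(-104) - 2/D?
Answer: 1354861/1976 ≈ 685.66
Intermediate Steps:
I(v, D) = -41/104 - 2/D (I(v, D) = 41*(-1/104) - 2/D = -41/104 - 2/D)
T(L, q) = q + L*q
k = 686 (k = ((1*(1 - 9))*(-343))/4 = ((1*(-8))*(-343))/4 = (-8*(-343))/4 = (¼)*2744 = 686)
I(j(-14, 15), -38) + k = (-41/104 - 2/(-38)) + 686 = (-41/104 - 2*(-1/38)) + 686 = (-41/104 + 1/19) + 686 = -675/1976 + 686 = 1354861/1976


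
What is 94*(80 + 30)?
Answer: 10340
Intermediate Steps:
94*(80 + 30) = 94*110 = 10340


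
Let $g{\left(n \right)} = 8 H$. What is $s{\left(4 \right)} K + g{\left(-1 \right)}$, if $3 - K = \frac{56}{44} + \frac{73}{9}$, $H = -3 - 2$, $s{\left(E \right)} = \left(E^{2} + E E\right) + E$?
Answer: $- \frac{2968}{11} \approx -269.82$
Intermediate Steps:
$s{\left(E \right)} = E + 2 E^{2}$ ($s{\left(E \right)} = \left(E^{2} + E^{2}\right) + E = 2 E^{2} + E = E + 2 E^{2}$)
$H = -5$ ($H = -3 - 2 = -5$)
$K = - \frac{632}{99}$ ($K = 3 - \left(\frac{56}{44} + \frac{73}{9}\right) = 3 - \left(56 \cdot \frac{1}{44} + 73 \cdot \frac{1}{9}\right) = 3 - \left(\frac{14}{11} + \frac{73}{9}\right) = 3 - \frac{929}{99} = - \frac{632}{99} \approx -6.3838$)
$g{\left(n \right)} = -40$ ($g{\left(n \right)} = 8 \left(-5\right) = -40$)
$s{\left(4 \right)} K + g{\left(-1 \right)} = 4 \left(1 + 2 \cdot 4\right) \left(- \frac{632}{99}\right) - 40 = 4 \left(1 + 8\right) \left(- \frac{632}{99}\right) - 40 = 4 \cdot 9 \left(- \frac{632}{99}\right) - 40 = 36 \left(- \frac{632}{99}\right) - 40 = - \frac{2528}{11} - 40 = - \frac{2968}{11}$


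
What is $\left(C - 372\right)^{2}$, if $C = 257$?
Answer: $13225$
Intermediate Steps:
$\left(C - 372\right)^{2} = \left(257 - 372\right)^{2} = \left(-115\right)^{2} = 13225$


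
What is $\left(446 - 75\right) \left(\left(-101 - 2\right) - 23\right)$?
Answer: $-46746$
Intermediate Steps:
$\left(446 - 75\right) \left(\left(-101 - 2\right) - 23\right) = 371 \left(-103 - 23\right) = 371 \left(-126\right) = -46746$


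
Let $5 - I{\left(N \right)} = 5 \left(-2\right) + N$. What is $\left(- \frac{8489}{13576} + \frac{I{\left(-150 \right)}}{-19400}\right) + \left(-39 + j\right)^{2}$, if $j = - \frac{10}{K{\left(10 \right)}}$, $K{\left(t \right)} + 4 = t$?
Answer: $\frac{48982027873}{29629620} \approx 1653.1$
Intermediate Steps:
$I{\left(N \right)} = 15 - N$ ($I{\left(N \right)} = 5 - \left(5 \left(-2\right) + N\right) = 5 - \left(-10 + N\right) = 15 - N$)
$K{\left(t \right)} = -4 + t$
$j = - \frac{5}{3}$ ($j = - \frac{10}{-4 + 10} = - \frac{10}{6} = \left(-10\right) \frac{1}{6} = - \frac{5}{3} \approx -1.6667$)
$\left(- \frac{8489}{13576} + \frac{I{\left(-150 \right)}}{-19400}\right) + \left(-39 + j\right)^{2} = \left(- \frac{8489}{13576} + \frac{15 - -150}{-19400}\right) + \left(-39 - \frac{5}{3}\right)^{2} = \left(\left(-8489\right) \frac{1}{13576} + \left(15 + 150\right) \left(- \frac{1}{19400}\right)\right) + \left(- \frac{122}{3}\right)^{2} = \left(- \frac{8489}{13576} + 165 \left(- \frac{1}{19400}\right)\right) + \frac{14884}{9} = \left(- \frac{8489}{13576} - \frac{33}{3880}\right) + \frac{14884}{9} = - \frac{2086583}{3292180} + \frac{14884}{9} = \frac{48982027873}{29629620}$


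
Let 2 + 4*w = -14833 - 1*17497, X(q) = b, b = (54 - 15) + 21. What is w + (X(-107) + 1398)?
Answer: -6625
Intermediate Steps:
b = 60 (b = 39 + 21 = 60)
X(q) = 60
w = -8083 (w = -½ + (-14833 - 1*17497)/4 = -½ + (-14833 - 17497)/4 = -½ + (¼)*(-32330) = -½ - 16165/2 = -8083)
w + (X(-107) + 1398) = -8083 + (60 + 1398) = -8083 + 1458 = -6625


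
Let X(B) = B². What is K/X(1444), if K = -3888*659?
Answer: -160137/130321 ≈ -1.2288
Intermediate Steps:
K = -2562192
K/X(1444) = -2562192/(1444²) = -2562192/2085136 = -2562192*1/2085136 = -160137/130321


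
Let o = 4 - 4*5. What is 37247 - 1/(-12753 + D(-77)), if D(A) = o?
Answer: 475606944/12769 ≈ 37247.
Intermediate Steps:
o = -16 (o = 4 - 20 = -16)
D(A) = -16
37247 - 1/(-12753 + D(-77)) = 37247 - 1/(-12753 - 16) = 37247 - 1/(-12769) = 37247 - 1*(-1/12769) = 37247 + 1/12769 = 475606944/12769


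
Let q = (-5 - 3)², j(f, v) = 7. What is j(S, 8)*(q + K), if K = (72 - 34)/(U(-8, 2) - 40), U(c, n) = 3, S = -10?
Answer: 16310/37 ≈ 440.81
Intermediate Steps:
q = 64 (q = (-8)² = 64)
K = -38/37 (K = (72 - 34)/(3 - 40) = 38/(-37) = 38*(-1/37) = -38/37 ≈ -1.0270)
j(S, 8)*(q + K) = 7*(64 - 38/37) = 7*(2330/37) = 16310/37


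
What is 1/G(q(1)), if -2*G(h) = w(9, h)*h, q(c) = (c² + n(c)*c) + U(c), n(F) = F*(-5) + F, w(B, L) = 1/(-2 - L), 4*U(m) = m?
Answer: 6/11 ≈ 0.54545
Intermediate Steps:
U(m) = m/4
n(F) = -4*F (n(F) = -5*F + F = -4*F)
q(c) = -3*c² + c/4 (q(c) = (c² + (-4*c)*c) + c/4 = (c² - 4*c²) + c/4 = -3*c² + c/4)
G(h) = h/(2*(2 + h)) (G(h) = -(-1/(2 + h))*h/2 = -(-1)*h/(2*(2 + h)) = h/(2*(2 + h)))
1/G(q(1)) = 1/(((¼)*1*(1 - 12*1))/(2*(2 + (¼)*1*(1 - 12*1)))) = 1/(((¼)*1*(1 - 12))/(2*(2 + (¼)*1*(1 - 12)))) = 1/(((¼)*1*(-11))/(2*(2 + (¼)*1*(-11)))) = 1/((½)*(-11/4)/(2 - 11/4)) = 1/((½)*(-11/4)/(-¾)) = 1/((½)*(-11/4)*(-4/3)) = 1/(11/6) = 6/11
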